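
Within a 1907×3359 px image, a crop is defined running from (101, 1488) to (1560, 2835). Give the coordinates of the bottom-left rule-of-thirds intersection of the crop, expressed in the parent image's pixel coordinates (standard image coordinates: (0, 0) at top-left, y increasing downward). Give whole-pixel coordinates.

x = 587 px, y = 2386 px

Crop width = 1560 − 101 = 1459 px; one third is 486.33 px.
Crop height = 2835 − 1488 = 1347 px; one third is 449.00 px.
The bottom-left point is one-third across and two-thirds down within the crop:
x = 101 + 1 × 486.33 ≈ 587; y = 1488 + 2 × 449.00 ≈ 2386.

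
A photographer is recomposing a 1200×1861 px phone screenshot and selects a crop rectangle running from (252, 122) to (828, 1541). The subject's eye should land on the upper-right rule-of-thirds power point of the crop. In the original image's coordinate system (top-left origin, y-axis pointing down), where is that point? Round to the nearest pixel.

(636, 595)

Crop width = 828 − 252 = 576 px; one third is 192.00 px.
Crop height = 1541 − 122 = 1419 px; one third is 473.00 px.
The upper-right point is two-thirds across and one-third down within the crop:
x = 252 + 2 × 192.00 ≈ 636; y = 122 + 1 × 473.00 ≈ 595.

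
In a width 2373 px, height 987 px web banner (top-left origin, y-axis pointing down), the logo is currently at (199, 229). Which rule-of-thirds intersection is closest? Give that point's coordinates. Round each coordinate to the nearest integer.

x = 791 px, y = 329 px

Third lines: x ∈ {791, 1582}, y ∈ {329, 658}.
199 is closer to x = 791; 229 is closer to y = 329.
So the nearest intersection is the upper-left power point.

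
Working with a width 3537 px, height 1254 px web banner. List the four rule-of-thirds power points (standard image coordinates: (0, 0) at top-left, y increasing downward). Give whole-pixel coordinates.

One third of 3537 is 1179; one third of 1254 is 418.
Vertical third lines at x = 1179 and x = 2358; horizontal third lines at y = 418 and y = 836.

(1179, 418), (2358, 418), (1179, 836), (2358, 836)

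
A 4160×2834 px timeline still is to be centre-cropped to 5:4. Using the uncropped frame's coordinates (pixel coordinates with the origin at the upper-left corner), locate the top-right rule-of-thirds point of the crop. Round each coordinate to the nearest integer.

x = 2670 px, y = 945 px

4160/2834 > 5/4, so the 5:4 crop keeps the full height 2834 and trims width to 2834 × 5/4 = 3542.50 px.
Left offset = (4160 − 3542.50)/2 = 308.75 px; top offset = 0.
Top-right is two-thirds across and one-third down within the crop:
x = 308.75 + 2 × 3542.50/3 ≈ 2670; y = 0.00 + 1 × 2834.00/3 ≈ 945.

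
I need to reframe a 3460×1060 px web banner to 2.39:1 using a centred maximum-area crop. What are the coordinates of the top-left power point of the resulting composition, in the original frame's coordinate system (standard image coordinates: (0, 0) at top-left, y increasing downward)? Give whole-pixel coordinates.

3460/1060 > 2.39/1, so the 2.39:1 crop keeps the full height 1060 and trims width to 1060 × 2.39/1 = 2533.40 px.
Left offset = (3460 − 2533.40)/2 = 463.30 px; top offset = 0.
Top-left is one-third across and one-third down within the crop:
x = 463.30 + 1 × 2533.40/3 ≈ 1308; y = 0.00 + 1 × 1060.00/3 ≈ 353.

x = 1308 px, y = 353 px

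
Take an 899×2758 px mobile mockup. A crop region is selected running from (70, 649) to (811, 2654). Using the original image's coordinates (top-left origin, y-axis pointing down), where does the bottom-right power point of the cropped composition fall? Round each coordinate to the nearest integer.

x = 564 px, y = 1986 px

Crop width = 811 − 70 = 741 px; one third is 247.00 px.
Crop height = 2654 − 649 = 2005 px; one third is 668.33 px.
The bottom-right point is two-thirds across and two-thirds down within the crop:
x = 70 + 2 × 247.00 ≈ 564; y = 649 + 2 × 668.33 ≈ 1986.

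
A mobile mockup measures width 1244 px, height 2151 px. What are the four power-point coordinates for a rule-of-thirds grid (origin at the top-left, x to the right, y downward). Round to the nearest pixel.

One third of 1244 is 414.67; one third of 2151 is 717.
Vertical third lines at x = 415 and x = 829; horizontal third lines at y = 717 and y = 1434.

(415, 717), (829, 717), (415, 1434), (829, 1434)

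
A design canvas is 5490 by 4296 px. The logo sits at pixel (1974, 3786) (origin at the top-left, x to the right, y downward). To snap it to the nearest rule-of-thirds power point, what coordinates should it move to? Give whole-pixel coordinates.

Third lines: x ∈ {1830, 3660}, y ∈ {1432, 2864}.
1974 is closer to x = 1830; 3786 is closer to y = 2864.
So the nearest intersection is the lower-left power point.

x = 1830 px, y = 2864 px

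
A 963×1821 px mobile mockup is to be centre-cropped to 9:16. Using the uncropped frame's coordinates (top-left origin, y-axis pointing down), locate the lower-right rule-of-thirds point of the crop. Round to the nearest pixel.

963/1821 < 9/16, so the 9:16 crop keeps the full width 963 and trims height to 963 × 16/9 = 1712.00 px.
Top offset = (1821 − 1712.00)/2 = 54.50 px; left offset = 0.
Lower-right is two-thirds across and two-thirds down within the crop:
x = 0.00 + 2 × 963.00/3 ≈ 642; y = 54.50 + 2 × 1712.00/3 ≈ 1196.

(642, 1196)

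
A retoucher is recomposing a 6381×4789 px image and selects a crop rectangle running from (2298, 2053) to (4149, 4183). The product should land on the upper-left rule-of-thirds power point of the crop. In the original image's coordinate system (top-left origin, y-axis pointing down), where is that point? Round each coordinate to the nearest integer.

Crop width = 4149 − 2298 = 1851 px; one third is 617.00 px.
Crop height = 4183 − 2053 = 2130 px; one third is 710.00 px.
The upper-left point is one-third across and one-third down within the crop:
x = 2298 + 1 × 617.00 ≈ 2915; y = 2053 + 1 × 710.00 ≈ 2763.

(2915, 2763)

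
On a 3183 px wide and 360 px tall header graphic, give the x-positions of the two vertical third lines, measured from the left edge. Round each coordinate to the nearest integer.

3183 / 3 = 1061, so the vertical lines sit at one and two thirds of 3183.

x = 1061 px and x = 2122 px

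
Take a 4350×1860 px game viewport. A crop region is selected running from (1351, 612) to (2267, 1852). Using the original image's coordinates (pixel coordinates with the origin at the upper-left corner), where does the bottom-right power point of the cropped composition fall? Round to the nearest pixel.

Crop width = 2267 − 1351 = 916 px; one third is 305.33 px.
Crop height = 1852 − 612 = 1240 px; one third is 413.33 px.
The bottom-right point is two-thirds across and two-thirds down within the crop:
x = 1351 + 2 × 305.33 ≈ 1962; y = 612 + 2 × 413.33 ≈ 1439.

x = 1962 px, y = 1439 px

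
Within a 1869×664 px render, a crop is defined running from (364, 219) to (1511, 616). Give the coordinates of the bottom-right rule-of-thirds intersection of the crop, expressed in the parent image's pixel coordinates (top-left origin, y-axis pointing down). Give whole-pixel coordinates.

Crop width = 1511 − 364 = 1147 px; one third is 382.33 px.
Crop height = 616 − 219 = 397 px; one third is 132.33 px.
The bottom-right point is two-thirds across and two-thirds down within the crop:
x = 364 + 2 × 382.33 ≈ 1129; y = 219 + 2 × 132.33 ≈ 484.

x = 1129 px, y = 484 px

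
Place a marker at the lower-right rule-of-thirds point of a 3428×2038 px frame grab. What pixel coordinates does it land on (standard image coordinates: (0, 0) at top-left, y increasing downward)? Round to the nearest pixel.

The lower-right point sits two-thirds of the way across and two-thirds of the way down.
x = 2 × 3428/3 ≈ 2285; y = 2 × 2038/3 ≈ 1359.

x = 2285 px, y = 1359 px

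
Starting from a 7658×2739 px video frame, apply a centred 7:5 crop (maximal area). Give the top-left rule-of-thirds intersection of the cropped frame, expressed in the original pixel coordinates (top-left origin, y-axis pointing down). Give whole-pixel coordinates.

7658/2739 > 7/5, so the 7:5 crop keeps the full height 2739 and trims width to 2739 × 7/5 = 3834.60 px.
Left offset = (7658 − 3834.60)/2 = 1911.70 px; top offset = 0.
Top-left is one-third across and one-third down within the crop:
x = 1911.70 + 1 × 3834.60/3 ≈ 3190; y = 0.00 + 1 × 2739.00/3 ≈ 913.

x = 3190 px, y = 913 px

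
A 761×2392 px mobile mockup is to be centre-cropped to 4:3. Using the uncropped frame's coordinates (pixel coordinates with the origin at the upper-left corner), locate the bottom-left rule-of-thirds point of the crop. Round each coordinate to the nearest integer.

761/2392 < 4/3, so the 4:3 crop keeps the full width 761 and trims height to 761 × 3/4 = 570.75 px.
Top offset = (2392 − 570.75)/2 = 910.62 px; left offset = 0.
Bottom-left is one-third across and two-thirds down within the crop:
x = 0.00 + 1 × 761.00/3 ≈ 254; y = 910.62 + 2 × 570.75/3 ≈ 1291.

x = 254 px, y = 1291 px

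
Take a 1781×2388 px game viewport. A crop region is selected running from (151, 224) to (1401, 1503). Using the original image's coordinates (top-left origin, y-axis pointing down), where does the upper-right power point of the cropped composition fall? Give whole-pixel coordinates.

Crop width = 1401 − 151 = 1250 px; one third is 416.67 px.
Crop height = 1503 − 224 = 1279 px; one third is 426.33 px.
The upper-right point is two-thirds across and one-third down within the crop:
x = 151 + 2 × 416.67 ≈ 984; y = 224 + 1 × 426.33 ≈ 650.

(984, 650)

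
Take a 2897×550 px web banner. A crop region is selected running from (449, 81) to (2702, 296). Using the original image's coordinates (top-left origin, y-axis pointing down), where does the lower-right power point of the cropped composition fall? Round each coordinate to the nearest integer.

Crop width = 2702 − 449 = 2253 px; one third is 751.00 px.
Crop height = 296 − 81 = 215 px; one third is 71.67 px.
The lower-right point is two-thirds across and two-thirds down within the crop:
x = 449 + 2 × 751.00 ≈ 1951; y = 81 + 2 × 71.67 ≈ 224.

x = 1951 px, y = 224 px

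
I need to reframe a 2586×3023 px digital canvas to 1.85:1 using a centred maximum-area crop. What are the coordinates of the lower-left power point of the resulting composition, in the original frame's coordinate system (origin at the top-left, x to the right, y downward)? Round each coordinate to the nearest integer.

2586/3023 < 1.85/1, so the 1.85:1 crop keeps the full width 2586 and trims height to 2586 × 1/1.85 = 1397.84 px.
Top offset = (3023 − 1397.84)/2 = 812.58 px; left offset = 0.
Lower-left is one-third across and two-thirds down within the crop:
x = 0.00 + 1 × 2586.00/3 ≈ 862; y = 812.58 + 2 × 1397.84/3 ≈ 1744.

x = 862 px, y = 1744 px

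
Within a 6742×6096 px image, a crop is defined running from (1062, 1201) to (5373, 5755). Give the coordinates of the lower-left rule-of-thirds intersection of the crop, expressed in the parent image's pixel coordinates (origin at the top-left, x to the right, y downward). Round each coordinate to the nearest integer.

x = 2499 px, y = 4237 px

Crop width = 5373 − 1062 = 4311 px; one third is 1437.00 px.
Crop height = 5755 − 1201 = 4554 px; one third is 1518.00 px.
The lower-left point is one-third across and two-thirds down within the crop:
x = 1062 + 1 × 1437.00 ≈ 2499; y = 1201 + 2 × 1518.00 ≈ 4237.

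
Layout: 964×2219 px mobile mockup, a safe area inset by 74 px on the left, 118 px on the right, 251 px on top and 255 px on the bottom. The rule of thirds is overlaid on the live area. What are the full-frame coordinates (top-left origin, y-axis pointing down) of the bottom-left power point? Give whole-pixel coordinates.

Content width = 964 − 74 − 118 = 772 px; content height = 2219 − 251 − 255 = 1713 px.
Bottom-left is one-third across and two-thirds down within the live area.
x = 74 + 1 × 772/3 = 74 + 257.33 ≈ 331
y = 251 + 2 × 1713/3 = 251 + 1142.00 ≈ 1393

x = 331 px, y = 1393 px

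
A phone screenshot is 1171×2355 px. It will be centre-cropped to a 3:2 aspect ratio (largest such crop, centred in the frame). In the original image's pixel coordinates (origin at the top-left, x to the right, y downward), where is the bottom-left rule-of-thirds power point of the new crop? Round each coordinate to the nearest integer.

1171/2355 < 3/2, so the 3:2 crop keeps the full width 1171 and trims height to 1171 × 2/3 = 780.67 px.
Top offset = (2355 − 780.67)/2 = 787.17 px; left offset = 0.
Bottom-left is one-third across and two-thirds down within the crop:
x = 0.00 + 1 × 1171.00/3 ≈ 390; y = 787.17 + 2 × 780.67/3 ≈ 1308.

x = 390 px, y = 1308 px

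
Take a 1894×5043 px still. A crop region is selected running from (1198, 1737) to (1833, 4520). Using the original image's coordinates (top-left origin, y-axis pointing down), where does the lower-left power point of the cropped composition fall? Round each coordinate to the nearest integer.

Crop width = 1833 − 1198 = 635 px; one third is 211.67 px.
Crop height = 4520 − 1737 = 2783 px; one third is 927.67 px.
The lower-left point is one-third across and two-thirds down within the crop:
x = 1198 + 1 × 211.67 ≈ 1410; y = 1737 + 2 × 927.67 ≈ 3592.

x = 1410 px, y = 3592 px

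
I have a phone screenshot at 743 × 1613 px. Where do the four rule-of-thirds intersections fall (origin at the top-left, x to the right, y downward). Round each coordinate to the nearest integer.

(248, 538), (495, 538), (248, 1075), (495, 1075)

One third of 743 is 247.67; one third of 1613 is 537.67.
Vertical third lines at x = 248 and x = 495; horizontal third lines at y = 538 and y = 1075.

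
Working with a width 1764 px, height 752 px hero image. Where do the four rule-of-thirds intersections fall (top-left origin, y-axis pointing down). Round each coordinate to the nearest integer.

One third of 1764 is 588; one third of 752 is 250.67.
Vertical third lines at x = 588 and x = 1176; horizontal third lines at y = 251 and y = 501.

(588, 251), (1176, 251), (588, 501), (1176, 501)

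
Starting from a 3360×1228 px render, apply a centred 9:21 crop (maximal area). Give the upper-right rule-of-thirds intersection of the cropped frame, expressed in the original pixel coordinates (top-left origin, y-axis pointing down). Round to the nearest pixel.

x = 1768 px, y = 409 px

3360/1228 > 9/21, so the 9:21 crop keeps the full height 1228 and trims width to 1228 × 9/21 = 526.29 px.
Left offset = (3360 − 526.29)/2 = 1416.86 px; top offset = 0.
Upper-right is two-thirds across and one-third down within the crop:
x = 1416.86 + 2 × 526.29/3 ≈ 1768; y = 0.00 + 1 × 1228.00/3 ≈ 409.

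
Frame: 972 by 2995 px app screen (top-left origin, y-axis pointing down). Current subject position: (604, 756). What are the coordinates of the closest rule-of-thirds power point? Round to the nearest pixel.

(648, 998)

Third lines: x ∈ {324, 648}, y ∈ {998, 1997}.
604 is closer to x = 648; 756 is closer to y = 998.
So the nearest intersection is the upper-right power point.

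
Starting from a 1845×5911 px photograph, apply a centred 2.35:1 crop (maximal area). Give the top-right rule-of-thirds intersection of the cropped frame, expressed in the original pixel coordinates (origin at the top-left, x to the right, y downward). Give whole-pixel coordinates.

(1230, 2825)

1845/5911 < 2.35/1, so the 2.35:1 crop keeps the full width 1845 and trims height to 1845 × 1/2.35 = 785.11 px.
Top offset = (5911 − 785.11)/2 = 2562.95 px; left offset = 0.
Top-right is two-thirds across and one-third down within the crop:
x = 0.00 + 2 × 1845.00/3 ≈ 1230; y = 2562.95 + 1 × 785.11/3 ≈ 2825.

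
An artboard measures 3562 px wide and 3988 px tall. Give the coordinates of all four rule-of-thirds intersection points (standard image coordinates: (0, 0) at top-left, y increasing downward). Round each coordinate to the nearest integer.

One third of 3562 is 1187.33; one third of 3988 is 1329.33.
Vertical third lines at x = 1187 and x = 2375; horizontal third lines at y = 1329 and y = 2659.

(1187, 1329), (2375, 1329), (1187, 2659), (2375, 2659)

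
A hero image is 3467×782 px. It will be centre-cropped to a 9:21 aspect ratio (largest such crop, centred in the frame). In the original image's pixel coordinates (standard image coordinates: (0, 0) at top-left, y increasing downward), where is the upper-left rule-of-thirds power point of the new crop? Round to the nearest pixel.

x = 1678 px, y = 261 px

3467/782 > 9/21, so the 9:21 crop keeps the full height 782 and trims width to 782 × 9/21 = 335.14 px.
Left offset = (3467 − 335.14)/2 = 1565.93 px; top offset = 0.
Upper-left is one-third across and one-third down within the crop:
x = 1565.93 + 1 × 335.14/3 ≈ 1678; y = 0.00 + 1 × 782.00/3 ≈ 261.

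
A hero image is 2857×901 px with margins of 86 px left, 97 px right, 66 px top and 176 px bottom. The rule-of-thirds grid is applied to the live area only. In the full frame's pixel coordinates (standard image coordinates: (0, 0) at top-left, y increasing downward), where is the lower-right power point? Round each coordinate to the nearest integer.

(1869, 505)

Content width = 2857 − 86 − 97 = 2674 px; content height = 901 − 66 − 176 = 659 px.
Lower-right is two-thirds across and two-thirds down within the live area.
x = 86 + 2 × 2674/3 = 86 + 1782.67 ≈ 1869
y = 66 + 2 × 659/3 = 66 + 439.33 ≈ 505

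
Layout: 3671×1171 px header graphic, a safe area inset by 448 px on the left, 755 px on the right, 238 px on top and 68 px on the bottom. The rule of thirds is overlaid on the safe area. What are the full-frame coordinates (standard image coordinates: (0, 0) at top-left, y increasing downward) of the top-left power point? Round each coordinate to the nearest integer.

x = 1271 px, y = 526 px

Content width = 3671 − 448 − 755 = 2468 px; content height = 1171 − 238 − 68 = 865 px.
Top-left is one-third across and one-third down within the safe area.
x = 448 + 1 × 2468/3 = 448 + 822.67 ≈ 1271
y = 238 + 1 × 865/3 = 238 + 288.33 ≈ 526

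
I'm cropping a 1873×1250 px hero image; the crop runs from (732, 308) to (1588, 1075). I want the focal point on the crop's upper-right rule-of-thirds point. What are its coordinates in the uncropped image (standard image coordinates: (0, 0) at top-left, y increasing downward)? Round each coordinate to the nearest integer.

Crop width = 1588 − 732 = 856 px; one third is 285.33 px.
Crop height = 1075 − 308 = 767 px; one third is 255.67 px.
The upper-right point is two-thirds across and one-third down within the crop:
x = 732 + 2 × 285.33 ≈ 1303; y = 308 + 1 × 255.67 ≈ 564.

x = 1303 px, y = 564 px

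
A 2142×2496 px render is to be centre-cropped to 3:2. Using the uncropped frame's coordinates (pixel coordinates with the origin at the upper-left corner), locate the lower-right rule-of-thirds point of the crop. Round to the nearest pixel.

x = 1428 px, y = 1486 px

2142/2496 < 3/2, so the 3:2 crop keeps the full width 2142 and trims height to 2142 × 2/3 = 1428.00 px.
Top offset = (2496 − 1428.00)/2 = 534.00 px; left offset = 0.
Lower-right is two-thirds across and two-thirds down within the crop:
x = 0.00 + 2 × 2142.00/3 ≈ 1428; y = 534.00 + 2 × 1428.00/3 ≈ 1486.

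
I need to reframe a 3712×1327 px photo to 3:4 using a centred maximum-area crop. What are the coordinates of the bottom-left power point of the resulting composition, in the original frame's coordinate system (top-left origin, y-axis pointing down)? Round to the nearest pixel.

3712/1327 > 3/4, so the 3:4 crop keeps the full height 1327 and trims width to 1327 × 3/4 = 995.25 px.
Left offset = (3712 − 995.25)/2 = 1358.38 px; top offset = 0.
Bottom-left is one-third across and two-thirds down within the crop:
x = 1358.38 + 1 × 995.25/3 ≈ 1690; y = 0.00 + 2 × 1327.00/3 ≈ 885.

(1690, 885)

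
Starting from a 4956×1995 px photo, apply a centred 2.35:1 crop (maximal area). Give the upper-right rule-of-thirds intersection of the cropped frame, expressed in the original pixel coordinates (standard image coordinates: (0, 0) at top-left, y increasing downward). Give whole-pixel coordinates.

4956/1995 > 2.35/1, so the 2.35:1 crop keeps the full height 1995 and trims width to 1995 × 2.35/1 = 4688.25 px.
Left offset = (4956 − 4688.25)/2 = 133.88 px; top offset = 0.
Upper-right is two-thirds across and one-third down within the crop:
x = 133.88 + 2 × 4688.25/3 ≈ 3259; y = 0.00 + 1 × 1995.00/3 ≈ 665.

x = 3259 px, y = 665 px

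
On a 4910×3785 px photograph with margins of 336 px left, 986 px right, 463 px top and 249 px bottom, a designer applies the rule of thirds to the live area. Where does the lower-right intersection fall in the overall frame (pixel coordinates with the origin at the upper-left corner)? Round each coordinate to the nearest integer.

Content width = 4910 − 336 − 986 = 3588 px; content height = 3785 − 463 − 249 = 3073 px.
Lower-right is two-thirds across and two-thirds down within the live area.
x = 336 + 2 × 3588/3 = 336 + 2392.00 ≈ 2728
y = 463 + 2 × 3073/3 = 463 + 2048.67 ≈ 2512

x = 2728 px, y = 2512 px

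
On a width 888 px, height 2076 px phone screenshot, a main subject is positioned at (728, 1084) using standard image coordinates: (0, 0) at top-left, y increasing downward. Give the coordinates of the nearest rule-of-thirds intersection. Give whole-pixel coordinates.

Third lines: x ∈ {296, 592}, y ∈ {692, 1384}.
728 is closer to x = 592; 1084 is closer to y = 1384.
So the nearest intersection is the lower-right power point.

x = 592 px, y = 1384 px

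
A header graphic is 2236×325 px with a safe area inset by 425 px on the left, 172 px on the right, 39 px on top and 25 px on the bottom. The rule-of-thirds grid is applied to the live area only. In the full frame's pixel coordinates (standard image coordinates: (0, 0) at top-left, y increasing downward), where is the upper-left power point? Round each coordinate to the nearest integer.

Content width = 2236 − 425 − 172 = 1639 px; content height = 325 − 39 − 25 = 261 px.
Upper-left is one-third across and one-third down within the live area.
x = 425 + 1 × 1639/3 = 425 + 546.33 ≈ 971
y = 39 + 1 × 261/3 = 39 + 87.00 ≈ 126

(971, 126)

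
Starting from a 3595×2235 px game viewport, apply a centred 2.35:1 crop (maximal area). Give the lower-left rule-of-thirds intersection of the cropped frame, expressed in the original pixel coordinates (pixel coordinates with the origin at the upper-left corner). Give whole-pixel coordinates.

x = 1198 px, y = 1372 px

3595/2235 < 2.35/1, so the 2.35:1 crop keeps the full width 3595 and trims height to 3595 × 1/2.35 = 1529.79 px.
Top offset = (2235 − 1529.79)/2 = 352.61 px; left offset = 0.
Lower-left is one-third across and two-thirds down within the crop:
x = 0.00 + 1 × 3595.00/3 ≈ 1198; y = 352.61 + 2 × 1529.79/3 ≈ 1372.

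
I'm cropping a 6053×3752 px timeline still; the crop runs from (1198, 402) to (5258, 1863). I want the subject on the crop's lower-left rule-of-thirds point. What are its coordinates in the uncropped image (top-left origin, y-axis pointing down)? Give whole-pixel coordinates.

Crop width = 5258 − 1198 = 4060 px; one third is 1353.33 px.
Crop height = 1863 − 402 = 1461 px; one third is 487.00 px.
The lower-left point is one-third across and two-thirds down within the crop:
x = 1198 + 1 × 1353.33 ≈ 2551; y = 402 + 2 × 487.00 ≈ 1376.

(2551, 1376)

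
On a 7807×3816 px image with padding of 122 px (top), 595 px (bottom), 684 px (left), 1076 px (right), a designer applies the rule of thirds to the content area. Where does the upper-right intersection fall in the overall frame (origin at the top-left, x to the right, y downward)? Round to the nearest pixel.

Content width = 7807 − 684 − 1076 = 6047 px; content height = 3816 − 122 − 595 = 3099 px.
Upper-right is two-thirds across and one-third down within the content area.
x = 684 + 2 × 6047/3 = 684 + 4031.33 ≈ 4715
y = 122 + 1 × 3099/3 = 122 + 1033.00 ≈ 1155

(4715, 1155)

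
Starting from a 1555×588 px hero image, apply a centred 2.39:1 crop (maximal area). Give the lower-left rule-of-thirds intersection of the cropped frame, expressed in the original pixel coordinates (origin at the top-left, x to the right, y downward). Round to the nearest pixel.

1555/588 > 2.39/1, so the 2.39:1 crop keeps the full height 588 and trims width to 588 × 2.39/1 = 1405.32 px.
Left offset = (1555 − 1405.32)/2 = 74.84 px; top offset = 0.
Lower-left is one-third across and two-thirds down within the crop:
x = 74.84 + 1 × 1405.32/3 ≈ 543; y = 0.00 + 2 × 588.00/3 ≈ 392.

(543, 392)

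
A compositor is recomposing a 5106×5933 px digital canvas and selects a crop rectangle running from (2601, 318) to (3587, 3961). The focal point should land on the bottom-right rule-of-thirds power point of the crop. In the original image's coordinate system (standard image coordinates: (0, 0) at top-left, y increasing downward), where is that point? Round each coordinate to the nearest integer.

x = 3258 px, y = 2747 px

Crop width = 3587 − 2601 = 986 px; one third is 328.67 px.
Crop height = 3961 − 318 = 3643 px; one third is 1214.33 px.
The bottom-right point is two-thirds across and two-thirds down within the crop:
x = 2601 + 2 × 328.67 ≈ 3258; y = 318 + 2 × 1214.33 ≈ 2747.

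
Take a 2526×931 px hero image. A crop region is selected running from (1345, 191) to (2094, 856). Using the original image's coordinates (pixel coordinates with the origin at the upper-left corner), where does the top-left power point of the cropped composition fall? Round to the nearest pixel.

Crop width = 2094 − 1345 = 749 px; one third is 249.67 px.
Crop height = 856 − 191 = 665 px; one third is 221.67 px.
The top-left point is one-third across and one-third down within the crop:
x = 1345 + 1 × 249.67 ≈ 1595; y = 191 + 1 × 221.67 ≈ 413.

(1595, 413)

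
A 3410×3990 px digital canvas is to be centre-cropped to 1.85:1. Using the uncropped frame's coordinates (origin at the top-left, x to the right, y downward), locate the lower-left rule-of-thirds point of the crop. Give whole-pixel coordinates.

3410/3990 < 1.85/1, so the 1.85:1 crop keeps the full width 3410 and trims height to 3410 × 1/1.85 = 1843.24 px.
Top offset = (3990 − 1843.24)/2 = 1073.38 px; left offset = 0.
Lower-left is one-third across and two-thirds down within the crop:
x = 0.00 + 1 × 3410.00/3 ≈ 1137; y = 1073.38 + 2 × 1843.24/3 ≈ 2302.

(1137, 2302)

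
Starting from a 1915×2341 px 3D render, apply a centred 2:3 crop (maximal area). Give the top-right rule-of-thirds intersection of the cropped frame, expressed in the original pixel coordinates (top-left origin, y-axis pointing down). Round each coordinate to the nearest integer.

x = 1218 px, y = 780 px

1915/2341 > 2/3, so the 2:3 crop keeps the full height 2341 and trims width to 2341 × 2/3 = 1560.67 px.
Left offset = (1915 − 1560.67)/2 = 177.17 px; top offset = 0.
Top-right is two-thirds across and one-third down within the crop:
x = 177.17 + 2 × 1560.67/3 ≈ 1218; y = 0.00 + 1 × 2341.00/3 ≈ 780.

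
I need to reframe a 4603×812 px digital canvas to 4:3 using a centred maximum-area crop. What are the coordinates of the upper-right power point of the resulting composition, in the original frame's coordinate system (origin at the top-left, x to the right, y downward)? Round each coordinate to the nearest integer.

4603/812 > 4/3, so the 4:3 crop keeps the full height 812 and trims width to 812 × 4/3 = 1082.67 px.
Left offset = (4603 − 1082.67)/2 = 1760.17 px; top offset = 0.
Upper-right is two-thirds across and one-third down within the crop:
x = 1760.17 + 2 × 1082.67/3 ≈ 2482; y = 0.00 + 1 × 812.00/3 ≈ 271.

(2482, 271)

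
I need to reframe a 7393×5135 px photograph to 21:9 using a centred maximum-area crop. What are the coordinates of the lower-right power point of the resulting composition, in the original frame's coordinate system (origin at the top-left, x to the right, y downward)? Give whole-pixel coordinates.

7393/5135 < 21/9, so the 21:9 crop keeps the full width 7393 and trims height to 7393 × 9/21 = 3168.43 px.
Top offset = (5135 − 3168.43)/2 = 983.29 px; left offset = 0.
Lower-right is two-thirds across and two-thirds down within the crop:
x = 0.00 + 2 × 7393.00/3 ≈ 4929; y = 983.29 + 2 × 3168.43/3 ≈ 3096.

(4929, 3096)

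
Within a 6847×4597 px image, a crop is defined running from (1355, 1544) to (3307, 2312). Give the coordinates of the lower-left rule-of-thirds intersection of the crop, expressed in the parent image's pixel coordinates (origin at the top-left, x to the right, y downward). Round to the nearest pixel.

x = 2006 px, y = 2056 px

Crop width = 3307 − 1355 = 1952 px; one third is 650.67 px.
Crop height = 2312 − 1544 = 768 px; one third is 256.00 px.
The lower-left point is one-third across and two-thirds down within the crop:
x = 1355 + 1 × 650.67 ≈ 2006; y = 1544 + 2 × 256.00 ≈ 2056.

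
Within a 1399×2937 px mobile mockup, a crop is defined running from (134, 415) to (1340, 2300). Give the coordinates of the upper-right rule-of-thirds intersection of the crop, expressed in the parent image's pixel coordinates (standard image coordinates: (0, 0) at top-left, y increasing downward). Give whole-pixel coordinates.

(938, 1043)

Crop width = 1340 − 134 = 1206 px; one third is 402.00 px.
Crop height = 2300 − 415 = 1885 px; one third is 628.33 px.
The upper-right point is two-thirds across and one-third down within the crop:
x = 134 + 2 × 402.00 ≈ 938; y = 415 + 1 × 628.33 ≈ 1043.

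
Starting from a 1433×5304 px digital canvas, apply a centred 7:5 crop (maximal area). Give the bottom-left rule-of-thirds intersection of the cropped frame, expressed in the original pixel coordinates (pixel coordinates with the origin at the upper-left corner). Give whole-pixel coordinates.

(478, 2823)

1433/5304 < 7/5, so the 7:5 crop keeps the full width 1433 and trims height to 1433 × 5/7 = 1023.57 px.
Top offset = (5304 − 1023.57)/2 = 2140.21 px; left offset = 0.
Bottom-left is one-third across and two-thirds down within the crop:
x = 0.00 + 1 × 1433.00/3 ≈ 478; y = 2140.21 + 2 × 1023.57/3 ≈ 2823.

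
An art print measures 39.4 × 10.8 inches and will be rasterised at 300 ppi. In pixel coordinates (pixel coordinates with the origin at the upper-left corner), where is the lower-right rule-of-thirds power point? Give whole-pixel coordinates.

In pixels the canvas is 39.4 × 300 = 11820 wide and 10.8 × 300 = 3240 tall.
The lower-right point is two-thirds across and two-thirds down:
x = 2 × 11820/3 ≈ 7880; y = 2 × 3240/3 ≈ 2160.

x = 7880 px, y = 2160 px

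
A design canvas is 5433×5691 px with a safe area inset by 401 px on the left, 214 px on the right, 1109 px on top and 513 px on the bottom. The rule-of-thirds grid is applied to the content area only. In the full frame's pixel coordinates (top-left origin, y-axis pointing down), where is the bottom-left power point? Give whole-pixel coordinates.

Content width = 5433 − 401 − 214 = 4818 px; content height = 5691 − 1109 − 513 = 4069 px.
Bottom-left is one-third across and two-thirds down within the content area.
x = 401 + 1 × 4818/3 = 401 + 1606.00 ≈ 2007
y = 1109 + 2 × 4069/3 = 1109 + 2712.67 ≈ 3822

x = 2007 px, y = 3822 px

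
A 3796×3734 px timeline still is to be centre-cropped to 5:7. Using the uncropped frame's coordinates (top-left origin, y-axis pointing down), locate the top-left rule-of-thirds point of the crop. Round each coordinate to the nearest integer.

3796/3734 > 5/7, so the 5:7 crop keeps the full height 3734 and trims width to 3734 × 5/7 = 2667.14 px.
Left offset = (3796 − 2667.14)/2 = 564.43 px; top offset = 0.
Top-left is one-third across and one-third down within the crop:
x = 564.43 + 1 × 2667.14/3 ≈ 1453; y = 0.00 + 1 × 3734.00/3 ≈ 1245.

(1453, 1245)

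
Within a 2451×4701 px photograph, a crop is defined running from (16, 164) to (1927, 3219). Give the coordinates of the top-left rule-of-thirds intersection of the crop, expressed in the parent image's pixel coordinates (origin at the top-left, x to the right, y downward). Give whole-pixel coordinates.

Crop width = 1927 − 16 = 1911 px; one third is 637.00 px.
Crop height = 3219 − 164 = 3055 px; one third is 1018.33 px.
The top-left point is one-third across and one-third down within the crop:
x = 16 + 1 × 637.00 ≈ 653; y = 164 + 1 × 1018.33 ≈ 1182.

x = 653 px, y = 1182 px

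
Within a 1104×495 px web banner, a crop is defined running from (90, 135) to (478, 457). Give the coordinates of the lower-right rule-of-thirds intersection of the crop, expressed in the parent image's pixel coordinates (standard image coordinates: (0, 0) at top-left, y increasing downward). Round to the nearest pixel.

(349, 350)

Crop width = 478 − 90 = 388 px; one third is 129.33 px.
Crop height = 457 − 135 = 322 px; one third is 107.33 px.
The lower-right point is two-thirds across and two-thirds down within the crop:
x = 90 + 2 × 129.33 ≈ 349; y = 135 + 2 × 107.33 ≈ 350.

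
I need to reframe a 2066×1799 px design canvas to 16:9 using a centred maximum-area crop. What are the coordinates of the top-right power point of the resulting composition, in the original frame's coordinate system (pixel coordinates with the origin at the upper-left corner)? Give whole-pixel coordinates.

2066/1799 < 16/9, so the 16:9 crop keeps the full width 2066 and trims height to 2066 × 9/16 = 1162.12 px.
Top offset = (1799 − 1162.12)/2 = 318.44 px; left offset = 0.
Top-right is two-thirds across and one-third down within the crop:
x = 0.00 + 2 × 2066.00/3 ≈ 1377; y = 318.44 + 1 × 1162.12/3 ≈ 706.

x = 1377 px, y = 706 px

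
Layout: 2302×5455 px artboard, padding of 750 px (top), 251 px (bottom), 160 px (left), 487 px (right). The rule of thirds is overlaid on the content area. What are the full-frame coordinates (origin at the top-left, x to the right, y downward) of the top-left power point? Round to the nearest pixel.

x = 712 px, y = 2235 px

Content width = 2302 − 160 − 487 = 1655 px; content height = 5455 − 750 − 251 = 4454 px.
Top-left is one-third across and one-third down within the content area.
x = 160 + 1 × 1655/3 = 160 + 551.67 ≈ 712
y = 750 + 1 × 4454/3 = 750 + 1484.67 ≈ 2235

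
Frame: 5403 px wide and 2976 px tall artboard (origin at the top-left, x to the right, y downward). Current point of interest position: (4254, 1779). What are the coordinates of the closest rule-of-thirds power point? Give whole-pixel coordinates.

x = 3602 px, y = 1984 px

Third lines: x ∈ {1801, 3602}, y ∈ {992, 1984}.
4254 is closer to x = 3602; 1779 is closer to y = 1984.
So the nearest intersection is the lower-right power point.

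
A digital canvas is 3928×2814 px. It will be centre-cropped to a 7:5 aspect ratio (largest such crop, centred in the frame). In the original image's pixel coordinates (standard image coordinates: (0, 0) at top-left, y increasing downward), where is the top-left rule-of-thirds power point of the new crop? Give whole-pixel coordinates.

x = 1309 px, y = 939 px

3928/2814 < 7/5, so the 7:5 crop keeps the full width 3928 and trims height to 3928 × 5/7 = 2805.71 px.
Top offset = (2814 − 2805.71)/2 = 4.14 px; left offset = 0.
Top-left is one-third across and one-third down within the crop:
x = 0.00 + 1 × 3928.00/3 ≈ 1309; y = 4.14 + 1 × 2805.71/3 ≈ 939.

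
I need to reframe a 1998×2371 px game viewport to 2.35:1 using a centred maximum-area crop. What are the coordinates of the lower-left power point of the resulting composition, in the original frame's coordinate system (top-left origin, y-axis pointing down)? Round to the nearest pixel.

x = 666 px, y = 1327 px

1998/2371 < 2.35/1, so the 2.35:1 crop keeps the full width 1998 and trims height to 1998 × 1/2.35 = 850.21 px.
Top offset = (2371 − 850.21)/2 = 760.39 px; left offset = 0.
Lower-left is one-third across and two-thirds down within the crop:
x = 0.00 + 1 × 1998.00/3 ≈ 666; y = 760.39 + 2 × 850.21/3 ≈ 1327.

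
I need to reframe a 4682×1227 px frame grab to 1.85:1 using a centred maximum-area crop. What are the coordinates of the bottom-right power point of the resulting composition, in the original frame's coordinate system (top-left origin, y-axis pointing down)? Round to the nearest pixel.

x = 2719 px, y = 818 px

4682/1227 > 1.85/1, so the 1.85:1 crop keeps the full height 1227 and trims width to 1227 × 1.85/1 = 2269.95 px.
Left offset = (4682 − 2269.95)/2 = 1206.02 px; top offset = 0.
Bottom-right is two-thirds across and two-thirds down within the crop:
x = 1206.02 + 2 × 2269.95/3 ≈ 2719; y = 0.00 + 2 × 1227.00/3 ≈ 818.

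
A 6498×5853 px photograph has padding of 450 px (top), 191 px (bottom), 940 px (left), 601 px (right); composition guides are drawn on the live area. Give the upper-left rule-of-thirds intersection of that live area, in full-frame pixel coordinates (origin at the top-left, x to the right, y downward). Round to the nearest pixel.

Content width = 6498 − 940 − 601 = 4957 px; content height = 5853 − 450 − 191 = 5212 px.
Upper-left is one-third across and one-third down within the live area.
x = 940 + 1 × 4957/3 = 940 + 1652.33 ≈ 2592
y = 450 + 1 × 5212/3 = 450 + 1737.33 ≈ 2187

(2592, 2187)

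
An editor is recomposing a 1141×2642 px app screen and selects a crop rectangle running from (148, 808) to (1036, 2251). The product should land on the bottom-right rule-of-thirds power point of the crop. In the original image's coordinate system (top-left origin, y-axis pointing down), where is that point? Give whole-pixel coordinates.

Crop width = 1036 − 148 = 888 px; one third is 296.00 px.
Crop height = 2251 − 808 = 1443 px; one third is 481.00 px.
The bottom-right point is two-thirds across and two-thirds down within the crop:
x = 148 + 2 × 296.00 ≈ 740; y = 808 + 2 × 481.00 ≈ 1770.

x = 740 px, y = 1770 px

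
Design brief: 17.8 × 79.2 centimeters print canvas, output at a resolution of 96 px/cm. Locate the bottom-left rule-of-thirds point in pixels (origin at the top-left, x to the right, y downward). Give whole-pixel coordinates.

In pixels the canvas is 17.8 × 96 = 1708.8 wide and 79.2 × 96 = 7603.2 tall.
The bottom-left point is one-third across and two-thirds down:
x = 1 × 1708.8/3 ≈ 570; y = 2 × 7603.2/3 ≈ 5069.

x = 570 px, y = 5069 px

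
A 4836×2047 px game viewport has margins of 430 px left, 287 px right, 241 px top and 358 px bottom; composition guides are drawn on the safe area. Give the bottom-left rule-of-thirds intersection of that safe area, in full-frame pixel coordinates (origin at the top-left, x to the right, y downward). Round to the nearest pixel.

Content width = 4836 − 430 − 287 = 4119 px; content height = 2047 − 241 − 358 = 1448 px.
Bottom-left is one-third across and two-thirds down within the safe area.
x = 430 + 1 × 4119/3 = 430 + 1373.00 ≈ 1803
y = 241 + 2 × 1448/3 = 241 + 965.33 ≈ 1206

x = 1803 px, y = 1206 px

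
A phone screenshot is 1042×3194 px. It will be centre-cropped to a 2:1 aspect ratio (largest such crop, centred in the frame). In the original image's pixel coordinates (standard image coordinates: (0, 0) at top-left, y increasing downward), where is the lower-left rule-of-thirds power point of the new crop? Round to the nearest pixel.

x = 347 px, y = 1684 px

1042/3194 < 2/1, so the 2:1 crop keeps the full width 1042 and trims height to 1042 × 1/2 = 521.00 px.
Top offset = (3194 − 521.00)/2 = 1336.50 px; left offset = 0.
Lower-left is one-third across and two-thirds down within the crop:
x = 0.00 + 1 × 1042.00/3 ≈ 347; y = 1336.50 + 2 × 521.00/3 ≈ 1684.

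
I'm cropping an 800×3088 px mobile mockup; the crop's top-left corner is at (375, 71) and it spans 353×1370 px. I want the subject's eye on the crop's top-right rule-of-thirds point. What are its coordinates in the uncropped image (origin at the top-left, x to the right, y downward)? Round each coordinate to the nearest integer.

x = 610 px, y = 528 px

One third of the crop width 353 is 117.67 px.
One third of the crop height 1370 is 456.67 px.
The top-right point is two-thirds across and one-third down within the crop:
x = 375 + 2 × 117.67 ≈ 610; y = 71 + 1 × 456.67 ≈ 528.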